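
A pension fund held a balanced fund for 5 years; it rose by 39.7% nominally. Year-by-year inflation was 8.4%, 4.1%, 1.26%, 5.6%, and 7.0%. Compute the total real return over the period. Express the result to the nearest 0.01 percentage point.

Cumulative inflation factor: 1.084 × 1.041 × 1.0126 × 1.056 × 1.070 ≈ 1.29112.
Nominal growth factor: 1.39700. Real growth factor = 1.39700 / 1.29112 ≈ 1.08201.
Total real return ≈ 8.2009%.

8.20%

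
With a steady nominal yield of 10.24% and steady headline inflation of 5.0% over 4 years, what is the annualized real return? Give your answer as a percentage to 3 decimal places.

4.990%

With constant rates the annual real return is the same each year: (1+10.24%)/(1+5.0%) − 1 = 0.04990.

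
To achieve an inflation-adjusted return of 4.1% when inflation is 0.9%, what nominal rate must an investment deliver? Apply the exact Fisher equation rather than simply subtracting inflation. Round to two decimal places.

5.04%

By the Fisher equation, 1 + r_nom = (1 + 4.1%)(1 + 0.9%) = 1.041 × 1.009 = 1.050369.
So r_nom = 5.0369%.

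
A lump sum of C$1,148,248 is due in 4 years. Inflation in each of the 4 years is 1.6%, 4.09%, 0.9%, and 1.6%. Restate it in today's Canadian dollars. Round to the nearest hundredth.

Price-level factor over 4 years: 1.016 × 1.0409 × 1.009 × 1.016 ≈ 1.0841455478.
Purchasing power today: C$1,148,248 divided by that factor.

C$1,059,127.16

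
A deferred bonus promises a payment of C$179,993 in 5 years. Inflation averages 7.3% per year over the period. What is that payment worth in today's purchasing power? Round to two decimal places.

Price-level factor over 5 years: (1 + 7.3%)^5 ≈ 1.4223242343.
Purchasing power today: C$179,993 divided by that factor.

C$126,548.50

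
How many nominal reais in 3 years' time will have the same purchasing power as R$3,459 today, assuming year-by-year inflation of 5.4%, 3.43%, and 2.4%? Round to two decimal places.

Cumulative price-level factor: 1.054 × 1.0343 × 1.024 = 1.1163158528.
Multiplying R$3,459 by the price-level factor gives the future nominal sum.

R$3,861.34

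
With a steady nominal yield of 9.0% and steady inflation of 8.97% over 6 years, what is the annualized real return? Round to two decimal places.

With constant rates the annual real return is the same each year: (1+9.0%)/(1+8.97%) − 1 = 0.00028.

0.03%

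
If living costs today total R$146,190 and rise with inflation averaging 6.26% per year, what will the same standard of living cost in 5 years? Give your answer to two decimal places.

Cumulative price-level factor: (1+6.26%)^5 ≈ 1.3547184885.
The nominal amount required is R$146,190 scaled up by that factor.

R$198,046.30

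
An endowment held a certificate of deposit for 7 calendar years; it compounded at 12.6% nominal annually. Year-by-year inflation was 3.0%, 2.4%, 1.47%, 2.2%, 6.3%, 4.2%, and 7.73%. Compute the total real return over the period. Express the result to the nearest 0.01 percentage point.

75.84%

Cumulative inflation factor: 1.030 × 1.024 × 1.0147 × 1.022 × 1.063 × 1.042 × 1.0773 ≈ 1.30516.
Nominal growth factor: 2.29493. Real growth factor = 2.29493 / 1.30516 ≈ 1.75835.
Total real return ≈ 75.8350%.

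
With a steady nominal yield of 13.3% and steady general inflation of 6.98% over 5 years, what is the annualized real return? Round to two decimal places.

With constant rates the annual real return is the same each year: (1+13.3%)/(1+6.98%) − 1 = 0.05908.

5.91%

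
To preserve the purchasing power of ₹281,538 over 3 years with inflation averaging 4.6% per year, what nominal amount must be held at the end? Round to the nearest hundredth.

₹322,204.85

Cumulative price-level factor: (1+4.6%)^3 = 1.144445336.
The nominal amount required is ₹281,538 scaled up by that factor.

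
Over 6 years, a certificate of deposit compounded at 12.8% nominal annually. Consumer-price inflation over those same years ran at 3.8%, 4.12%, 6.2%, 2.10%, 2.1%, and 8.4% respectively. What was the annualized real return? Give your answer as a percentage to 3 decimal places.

Cumulative inflation factor: 1.038 × 1.0412 × 1.062 × 1.0210 × 1.021 × 1.084 ≈ 1.29699.
Nominal growth factor: 2.05994. Real growth factor = 2.05994 / 1.29699 ≈ 1.58825.
Annualized: 1.58825^(1/6) − 1 ≈ 0.08016.

8.016%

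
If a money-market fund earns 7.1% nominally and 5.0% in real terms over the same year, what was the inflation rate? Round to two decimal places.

2.00%

From (1+r_nom) = (1+r_real)(1+π), we get 1+π = (1 + 7.1%)/(1 + 5.0%) = 1.071/1.050 ≈ 1.02000.
So π ≈ 2.0000%.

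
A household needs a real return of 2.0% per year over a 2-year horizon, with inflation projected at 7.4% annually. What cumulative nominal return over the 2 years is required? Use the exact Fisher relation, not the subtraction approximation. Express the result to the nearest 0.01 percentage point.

20.01%

Required annual nominal rate: (1+2.0%)(1+7.4%) − 1 = 9.548%.
Cumulative over 2 years: (1 + 0.09548)^2 − 1 ≈ 0.20008.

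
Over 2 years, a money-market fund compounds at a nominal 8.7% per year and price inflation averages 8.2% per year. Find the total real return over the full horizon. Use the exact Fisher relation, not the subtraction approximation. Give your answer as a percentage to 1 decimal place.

The annual real rate is (1+8.7%)/(1+8.2%) − 1 = 0.4621%.
Compounded over 2 years: (1 + 0.004621)^2 − 1 ≈ 0.00926.

0.9%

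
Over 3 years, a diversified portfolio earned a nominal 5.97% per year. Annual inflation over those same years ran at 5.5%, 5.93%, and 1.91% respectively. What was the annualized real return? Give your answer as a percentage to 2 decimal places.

1.47%

Cumulative inflation factor: 1.055 × 1.0593 × 1.0191 ≈ 1.13891.
Nominal growth factor: 1.19001. Real growth factor = 1.19001 / 1.13891 ≈ 1.04487.
Annualized: 1.04487^(1/3) − 1 ≈ 0.01474.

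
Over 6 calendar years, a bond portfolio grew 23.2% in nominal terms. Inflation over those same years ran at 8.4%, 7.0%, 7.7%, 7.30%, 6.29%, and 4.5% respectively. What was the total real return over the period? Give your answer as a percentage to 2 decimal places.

Cumulative inflation factor: 1.084 × 1.070 × 1.077 × 1.0730 × 1.0629 × 1.045 ≈ 1.48880.
Nominal growth factor: 1.23200. Real growth factor = 1.23200 / 1.48880 ≈ 0.82751.
Total real return ≈ -17.2489%.

-17.25%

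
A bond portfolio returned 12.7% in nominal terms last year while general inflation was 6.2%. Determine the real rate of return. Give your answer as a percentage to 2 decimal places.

6.12%

Real return via the Fisher equation: (1 + 12.7%)/(1 + 6.2%) − 1 = 1.127/1.062 − 1 ≈ 0.06121.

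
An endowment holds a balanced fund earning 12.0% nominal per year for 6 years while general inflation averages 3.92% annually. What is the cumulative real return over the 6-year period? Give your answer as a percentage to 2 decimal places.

56.72%

The annual real rate is (1+12.0%)/(1+3.92%) − 1 = 7.7752%.
Compounded over 6 years: (1 + 0.077752)^6 − 1 ≈ 0.56716.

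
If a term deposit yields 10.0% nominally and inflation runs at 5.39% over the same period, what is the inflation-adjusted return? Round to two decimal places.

Real return via the Fisher equation: (1 + 10.0%)/(1 + 5.39%) − 1 = 1.100/1.0539 − 1 ≈ 0.04374.

4.37%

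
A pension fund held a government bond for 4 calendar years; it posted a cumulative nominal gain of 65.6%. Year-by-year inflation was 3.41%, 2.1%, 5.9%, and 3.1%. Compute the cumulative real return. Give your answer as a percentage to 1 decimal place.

Cumulative inflation factor: 1.0341 × 1.021 × 1.059 × 1.031 ≈ 1.15277.
Nominal growth factor: 1.65600. Real growth factor = 1.65600 / 1.15277 ≈ 1.43654.
Total real return ≈ 43.6539%.

43.7%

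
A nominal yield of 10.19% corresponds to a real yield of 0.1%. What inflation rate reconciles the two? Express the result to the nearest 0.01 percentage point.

10.08%

From (1+r_nom) = (1+r_real)(1+π), we get 1+π = (1 + 10.19%)/(1 + 0.1%) = 1.1019/1.001 ≈ 1.10080.
So π ≈ 10.0799%.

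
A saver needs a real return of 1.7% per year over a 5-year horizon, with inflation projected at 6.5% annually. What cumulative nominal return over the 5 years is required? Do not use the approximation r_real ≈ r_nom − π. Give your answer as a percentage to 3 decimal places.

49.057%

Required annual nominal rate: (1+1.7%)(1+6.5%) − 1 = 8.3105%.
Cumulative over 5 years: (1 + 0.083105)^5 − 1 ≈ 0.49057.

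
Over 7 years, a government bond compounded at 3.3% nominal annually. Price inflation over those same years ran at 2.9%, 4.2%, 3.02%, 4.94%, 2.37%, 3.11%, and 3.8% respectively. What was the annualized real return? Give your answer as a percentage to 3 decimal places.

-0.168%

Cumulative inflation factor: 1.029 × 1.042 × 1.0302 × 1.0494 × 1.0237 × 1.0311 × 1.038 ≈ 1.27004.
Nominal growth factor: 1.25517. Real growth factor = 1.25517 / 1.27004 ≈ 0.98829.
Annualized: 0.98829^(1/7) − 1 ≈ -0.00168.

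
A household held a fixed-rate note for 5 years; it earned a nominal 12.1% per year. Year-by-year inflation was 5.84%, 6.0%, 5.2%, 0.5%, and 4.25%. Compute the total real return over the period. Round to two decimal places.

43.16%

Cumulative inflation factor: 1.0584 × 1.060 × 1.052 × 1.005 × 1.0425 ≈ 1.23656.
Nominal growth factor: 1.77022. Real growth factor = 1.77022 / 1.23656 ≈ 1.43158.
Total real return ≈ 43.1576%.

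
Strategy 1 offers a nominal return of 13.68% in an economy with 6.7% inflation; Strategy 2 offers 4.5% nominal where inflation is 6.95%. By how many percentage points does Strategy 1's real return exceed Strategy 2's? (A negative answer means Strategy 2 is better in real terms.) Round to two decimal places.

8.83

Strategy 1 real return: 1.1368/1.067 − 1 = 6.542%.
Strategy 2 real return: 1.045/1.0695 − 1 = -2.291%.
Difference: 6.542 − (-2.291) = 8.833 pp.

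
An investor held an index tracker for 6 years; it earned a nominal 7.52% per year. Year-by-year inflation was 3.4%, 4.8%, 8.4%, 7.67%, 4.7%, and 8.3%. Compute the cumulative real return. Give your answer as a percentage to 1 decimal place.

7.7%

Cumulative inflation factor: 1.034 × 1.048 × 1.084 × 1.0767 × 1.047 × 1.083 ≈ 1.43411.
Nominal growth factor: 1.54503. Real growth factor = 1.54503 / 1.43411 ≈ 1.07734.
Total real return ≈ 7.7344%.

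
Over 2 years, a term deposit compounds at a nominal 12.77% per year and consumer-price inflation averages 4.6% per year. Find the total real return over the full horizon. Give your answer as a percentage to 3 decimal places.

16.231%

The annual real rate is (1+12.77%)/(1+4.6%) − 1 = 7.8107%.
Compounded over 2 years: (1 + 0.078107)^2 − 1 ≈ 0.16231.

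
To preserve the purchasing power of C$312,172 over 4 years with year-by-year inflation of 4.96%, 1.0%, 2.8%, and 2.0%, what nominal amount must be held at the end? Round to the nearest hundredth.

Cumulative price-level factor: 1.0496 × 1.010 × 1.028 × 1.020 ≈ 1.1115742618.
Multiplying C$312,172 by the price-level factor gives the future nominal sum.

C$347,002.36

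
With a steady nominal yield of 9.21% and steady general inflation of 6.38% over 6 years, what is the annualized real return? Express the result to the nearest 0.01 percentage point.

With constant rates the annual real return is the same each year: (1+9.21%)/(1+6.38%) − 1 = 0.02660.

2.66%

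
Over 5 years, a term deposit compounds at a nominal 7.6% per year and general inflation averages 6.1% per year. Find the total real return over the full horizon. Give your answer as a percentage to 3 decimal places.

The annual real rate is (1+7.6%)/(1+6.1%) − 1 = 1.4138%.
Compounded over 5 years: (1 + 0.014138)^5 − 1 ≈ 0.07272.

7.272%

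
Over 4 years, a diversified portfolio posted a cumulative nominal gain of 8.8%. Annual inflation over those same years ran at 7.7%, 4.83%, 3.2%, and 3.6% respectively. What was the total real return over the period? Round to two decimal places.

-9.87%

Cumulative inflation factor: 1.077 × 1.0483 × 1.032 × 1.036 ≈ 1.20709.
Nominal growth factor: 1.08800. Real growth factor = 1.08800 / 1.20709 ≈ 0.90134.
Total real return ≈ -9.8661%.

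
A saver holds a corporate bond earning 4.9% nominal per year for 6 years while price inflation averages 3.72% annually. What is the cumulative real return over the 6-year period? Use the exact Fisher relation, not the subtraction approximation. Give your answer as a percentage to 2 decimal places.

7.02%

The annual real rate is (1+4.9%)/(1+3.72%) − 1 = 1.1377%.
Compounded over 6 years: (1 + 0.011377)^6 − 1 ≈ 0.07023.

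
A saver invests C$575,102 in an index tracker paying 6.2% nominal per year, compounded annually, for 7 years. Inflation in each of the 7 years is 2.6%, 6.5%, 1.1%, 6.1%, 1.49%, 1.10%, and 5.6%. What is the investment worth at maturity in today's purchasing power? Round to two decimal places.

Nominal value at maturity: C$575,102 × (1 + 6.2%)^7 ≈ C$876,226.73.
Price-level factor over 7 years: 1.026 × 1.065 × 1.011 × 1.061 × 1.0149 × 1.0110 × 1.056 ≈ 1.2699944830.
The maturity value deflated by that factor is the answer in today's purchasing power.

C$689,945.30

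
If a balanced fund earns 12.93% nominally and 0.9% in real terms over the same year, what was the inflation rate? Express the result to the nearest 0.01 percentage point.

From (1+r_nom) = (1+r_real)(1+π), we get 1+π = (1 + 12.93%)/(1 + 0.9%) = 1.1293/1.009 ≈ 1.11923.
So π ≈ 11.9227%.

11.92%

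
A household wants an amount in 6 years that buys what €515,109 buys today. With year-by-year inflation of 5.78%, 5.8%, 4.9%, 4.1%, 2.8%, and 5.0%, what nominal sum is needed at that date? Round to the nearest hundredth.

Cumulative price-level factor: 1.0578 × 1.058 × 1.049 × 1.041 × 1.028 × 1.050 ≈ 1.3191611779.
Multiplying €515,109 by the price-level factor gives the future nominal sum.

€679,511.80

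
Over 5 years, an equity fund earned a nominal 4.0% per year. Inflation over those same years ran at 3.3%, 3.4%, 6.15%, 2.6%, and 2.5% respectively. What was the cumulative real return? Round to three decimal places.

Cumulative inflation factor: 1.033 × 1.034 × 1.0615 × 1.026 × 1.025 ≈ 1.19237.
Nominal growth factor: 1.21665. Real growth factor = 1.21665 / 1.19237 ≈ 1.02036.
Total real return ≈ 2.0363%.

2.036%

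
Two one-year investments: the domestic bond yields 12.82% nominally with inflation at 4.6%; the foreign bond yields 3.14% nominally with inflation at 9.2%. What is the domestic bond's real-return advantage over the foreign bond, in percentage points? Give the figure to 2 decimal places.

The domestic bond real return: 1.1282/1.046 − 1 = 7.859%.
The foreign bond real return: 1.0314/1.092 − 1 = -5.549%.
Difference: 7.859 − (-5.549) = 13.408 pp.

13.41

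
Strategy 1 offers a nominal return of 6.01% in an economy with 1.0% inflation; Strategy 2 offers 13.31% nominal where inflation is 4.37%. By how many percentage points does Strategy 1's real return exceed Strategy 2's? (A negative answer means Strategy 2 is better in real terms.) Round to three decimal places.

Strategy 1 real return: 1.0601/1.010 − 1 = 4.9604%.
Strategy 2 real return: 1.1331/1.0437 − 1 = 8.5657%.
Difference: 4.9604 − 8.5657 = -3.6053 pp.

-3.605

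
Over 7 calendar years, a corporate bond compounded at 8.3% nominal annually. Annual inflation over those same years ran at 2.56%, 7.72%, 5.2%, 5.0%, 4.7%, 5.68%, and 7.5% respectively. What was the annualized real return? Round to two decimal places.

Cumulative inflation factor: 1.0256 × 1.0772 × 1.052 × 1.050 × 1.047 × 1.0568 × 1.075 ≈ 1.45153.
Nominal growth factor: 1.74743. Real growth factor = 1.74743 / 1.45153 ≈ 1.20385.
Annualized: 1.20385^(1/7) − 1 ≈ 0.02686.

2.69%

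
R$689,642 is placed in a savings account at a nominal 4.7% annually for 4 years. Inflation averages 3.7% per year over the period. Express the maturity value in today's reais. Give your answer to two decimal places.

R$716,630.69

Nominal value at maturity: R$689,642 × (1 + 4.7%)^4 ≈ R$828,724.98.
Price-level factor over 4 years: (1 + 3.7%)^4 ≈ 1.1564184862.
The maturity value deflated by that factor is the answer in today's purchasing power.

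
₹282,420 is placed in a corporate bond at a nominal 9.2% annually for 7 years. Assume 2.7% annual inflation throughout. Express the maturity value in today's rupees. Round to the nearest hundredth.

₹433,971.10

Nominal value at maturity: ₹282,420 × (1 + 9.2%)^7 ≈ ₹522,942.47.
Price-level factor over 7 years: (1 + 2.7%)^7 ≈ 1.2050168095.
The maturity value deflated by that factor is the answer in today's purchasing power.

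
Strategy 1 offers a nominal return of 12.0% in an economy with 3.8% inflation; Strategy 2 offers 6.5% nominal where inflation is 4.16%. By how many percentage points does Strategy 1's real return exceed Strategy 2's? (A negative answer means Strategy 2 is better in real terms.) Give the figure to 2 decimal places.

5.65

Strategy 1 real return: 1.120/1.038 − 1 = 7.900%.
Strategy 2 real return: 1.065/1.0416 − 1 = 2.247%.
Difference: 7.900 − 2.247 = 5.653 pp.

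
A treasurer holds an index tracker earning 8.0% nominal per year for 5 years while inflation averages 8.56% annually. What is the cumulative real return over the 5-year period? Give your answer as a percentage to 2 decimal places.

-2.55%

The annual real rate is (1+8.0%)/(1+8.56%) − 1 = -0.5158%.
Compounded over 5 years: (1 + -0.005158)^5 − 1 ≈ -0.02553.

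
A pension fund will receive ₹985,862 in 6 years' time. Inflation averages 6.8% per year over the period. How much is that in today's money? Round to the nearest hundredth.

Price-level factor over 6 years: (1 + 6.8%)^6 ≈ 1.4839781831.
Purchasing power today: ₹985,862 divided by that factor.

₹664,337.26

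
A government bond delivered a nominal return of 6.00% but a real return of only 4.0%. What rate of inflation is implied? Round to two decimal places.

1.92%

From (1+r_nom) = (1+r_real)(1+π), we get 1+π = (1 + 6.00%)/(1 + 4.0%) = 1.0600/1.040 ≈ 1.01923.
So π ≈ 1.9231%.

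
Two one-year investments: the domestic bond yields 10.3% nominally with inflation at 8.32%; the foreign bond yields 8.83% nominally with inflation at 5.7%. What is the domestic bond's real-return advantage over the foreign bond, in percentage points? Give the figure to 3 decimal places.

The domestic bond real return: 1.103/1.0832 − 1 = 1.8279%.
The foreign bond real return: 1.0883/1.057 − 1 = 2.9612%.
Difference: 1.8279 − 2.9612 = -1.1333 pp.

-1.133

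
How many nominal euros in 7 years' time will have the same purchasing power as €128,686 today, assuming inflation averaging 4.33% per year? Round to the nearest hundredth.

€173,139.34

Cumulative price-level factor: (1+4.33%)^7 ≈ 1.3454403610.
The nominal amount required is €128,686 scaled up by that factor.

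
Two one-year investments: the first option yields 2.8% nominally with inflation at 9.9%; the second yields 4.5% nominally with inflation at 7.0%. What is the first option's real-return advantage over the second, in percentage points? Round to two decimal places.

The first option real return: 1.028/1.099 − 1 = -6.460%.
The second real return: 1.045/1.070 − 1 = -2.336%.
Difference: -6.460 − (-2.336) = -4.124 pp.

-4.12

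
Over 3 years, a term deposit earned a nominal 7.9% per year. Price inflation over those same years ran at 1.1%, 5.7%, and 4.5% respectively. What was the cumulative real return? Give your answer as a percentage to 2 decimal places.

Cumulative inflation factor: 1.011 × 1.057 × 1.045 ≈ 1.11672.
Nominal growth factor: 1.25622. Real growth factor = 1.25622 / 1.11672 ≈ 1.12492.
Total real return ≈ 12.4921%.

12.49%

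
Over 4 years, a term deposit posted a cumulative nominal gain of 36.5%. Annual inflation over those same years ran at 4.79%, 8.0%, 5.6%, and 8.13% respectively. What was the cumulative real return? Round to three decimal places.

5.628%

Cumulative inflation factor: 1.0479 × 1.080 × 1.056 × 1.0813 ≈ 1.29227.
Nominal growth factor: 1.36500. Real growth factor = 1.36500 / 1.29227 ≈ 1.05628.
Total real return ≈ 5.6280%.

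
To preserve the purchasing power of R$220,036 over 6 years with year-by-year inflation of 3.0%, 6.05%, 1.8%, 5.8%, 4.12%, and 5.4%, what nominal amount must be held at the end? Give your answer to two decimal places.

Cumulative price-level factor: 1.030 × 1.0605 × 1.018 × 1.058 × 1.0412 × 1.054 ≈ 1.2910887996.
Multiplying R$220,036 by the price-level factor gives the future nominal sum.

R$284,086.02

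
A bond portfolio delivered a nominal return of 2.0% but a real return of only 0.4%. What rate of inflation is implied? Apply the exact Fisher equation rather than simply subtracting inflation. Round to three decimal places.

1.594%

From (1+r_nom) = (1+r_real)(1+π), we get 1+π = (1 + 2.0%)/(1 + 0.4%) = 1.020/1.004 ≈ 1.01594.
So π ≈ 1.5936%.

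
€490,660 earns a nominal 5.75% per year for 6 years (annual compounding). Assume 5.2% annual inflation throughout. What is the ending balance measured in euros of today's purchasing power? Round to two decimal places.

€506,254.00

Nominal value at maturity: €490,660 × (1 + 5.75%)^6 ≈ €686,219.27.
Price-level factor over 6 years: (1 + 5.2%)^6 ≈ 1.3554841352.
The maturity value deflated by that factor is the answer in today's purchasing power.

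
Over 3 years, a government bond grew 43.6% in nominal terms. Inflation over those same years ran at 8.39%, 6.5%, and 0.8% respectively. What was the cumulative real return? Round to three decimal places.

Cumulative inflation factor: 1.0839 × 1.065 × 1.008 ≈ 1.16359.
Nominal growth factor: 1.43600. Real growth factor = 1.43600 / 1.16359 ≈ 1.23411.
Total real return ≈ 23.4113%.

23.411%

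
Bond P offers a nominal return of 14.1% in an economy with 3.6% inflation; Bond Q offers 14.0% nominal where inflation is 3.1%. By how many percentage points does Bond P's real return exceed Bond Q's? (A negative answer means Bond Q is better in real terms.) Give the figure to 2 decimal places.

Bond P real return: 1.141/1.036 − 1 = 10.135%.
Bond Q real return: 1.140/1.031 − 1 = 10.572%.
Difference: 10.135 − 10.572 = -0.437 pp.

-0.44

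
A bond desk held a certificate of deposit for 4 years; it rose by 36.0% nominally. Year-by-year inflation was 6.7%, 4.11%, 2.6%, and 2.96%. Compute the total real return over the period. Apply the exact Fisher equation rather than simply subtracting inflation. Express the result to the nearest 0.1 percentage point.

15.9%

Cumulative inflation factor: 1.067 × 1.0411 × 1.026 × 1.0296 ≈ 1.17347.
Nominal growth factor: 1.36000. Real growth factor = 1.36000 / 1.17347 ≈ 1.15895.
Total real return ≈ 15.8954%.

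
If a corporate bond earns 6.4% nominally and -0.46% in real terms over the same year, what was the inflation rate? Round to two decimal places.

From (1+r_nom) = (1+r_real)(1+π), we get 1+π = (1 + 6.4%)/(1 − 0.46%) = 1.064/0.9954 ≈ 1.06892.
So π ≈ 6.8917%.

6.89%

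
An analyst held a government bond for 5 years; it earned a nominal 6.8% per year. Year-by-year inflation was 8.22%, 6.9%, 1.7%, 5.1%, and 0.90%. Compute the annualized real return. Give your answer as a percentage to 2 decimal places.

2.18%

Cumulative inflation factor: 1.0822 × 1.069 × 1.017 × 1.051 × 1.0090 ≈ 1.24767.
Nominal growth factor: 1.38949. Real growth factor = 1.38949 / 1.24767 ≈ 1.11367.
Annualized: 1.11367^(1/5) − 1 ≈ 0.02177.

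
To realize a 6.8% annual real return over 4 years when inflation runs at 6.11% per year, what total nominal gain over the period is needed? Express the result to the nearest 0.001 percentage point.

64.934%

Required annual nominal rate: (1+6.8%)(1+6.11%) − 1 = 13.32548%.
Cumulative over 4 years: (1 + 0.1332548)^4 − 1 ≈ 0.64934.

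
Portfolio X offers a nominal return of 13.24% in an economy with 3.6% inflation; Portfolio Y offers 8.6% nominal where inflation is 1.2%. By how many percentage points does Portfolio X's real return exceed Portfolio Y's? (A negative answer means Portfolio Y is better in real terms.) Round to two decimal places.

Portfolio X real return: 1.1324/1.036 − 1 = 9.305%.
Portfolio Y real return: 1.086/1.012 − 1 = 7.312%.
Difference: 9.305 − 7.312 = 1.993 pp.

1.99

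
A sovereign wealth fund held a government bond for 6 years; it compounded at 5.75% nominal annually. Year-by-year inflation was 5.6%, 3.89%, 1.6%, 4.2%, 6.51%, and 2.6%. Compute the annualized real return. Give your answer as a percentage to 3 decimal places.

Cumulative inflation factor: 1.056 × 1.0389 × 1.016 × 1.042 × 1.0651 × 1.026 ≈ 1.26922.
Nominal growth factor: 1.39856. Real growth factor = 1.39856 / 1.26922 ≈ 1.10191.
Annualized: 1.10191^(1/6) − 1 ≈ 0.01631.

1.631%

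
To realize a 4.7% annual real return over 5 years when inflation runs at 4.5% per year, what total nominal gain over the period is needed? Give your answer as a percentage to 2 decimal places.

Required annual nominal rate: (1+4.7%)(1+4.5%) − 1 = 9.4115%.
Cumulative over 5 years: (1 + 0.094115)^5 − 1 ≈ 0.56789.

56.79%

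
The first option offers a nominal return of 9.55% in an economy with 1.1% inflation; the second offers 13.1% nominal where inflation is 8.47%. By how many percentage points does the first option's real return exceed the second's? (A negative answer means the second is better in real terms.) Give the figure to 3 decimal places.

4.090

The first option real return: 1.0955/1.011 − 1 = 8.3581%.
The second real return: 1.131/1.0847 − 1 = 4.2685%.
Difference: 8.3581 − 4.2685 = 4.0896 pp.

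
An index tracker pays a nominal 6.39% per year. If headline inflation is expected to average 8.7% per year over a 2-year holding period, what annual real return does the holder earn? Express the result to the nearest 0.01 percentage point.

-2.13%

With constant rates the annual real return is the same each year: (1+6.39%)/(1+8.7%) − 1 = -0.02125.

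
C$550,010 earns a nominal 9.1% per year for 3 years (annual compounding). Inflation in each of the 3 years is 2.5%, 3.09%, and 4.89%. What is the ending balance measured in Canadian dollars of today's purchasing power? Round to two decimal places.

C$644,421.98

Nominal value at maturity: C$550,010 × (1 + 9.1%)^3 ≈ C$714,241.10.
Price-level factor over 3 years: 1.025 × 1.0309 × 1.0489 ≈ 1.1083437853.
Dividing the nominal maturity value by the price-level factor gives the value in today's money.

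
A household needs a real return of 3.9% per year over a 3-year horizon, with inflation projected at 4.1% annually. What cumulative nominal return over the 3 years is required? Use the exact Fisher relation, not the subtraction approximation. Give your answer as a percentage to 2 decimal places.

26.53%

Required annual nominal rate: (1+3.9%)(1+4.1%) − 1 = 8.1599%.
Cumulative over 3 years: (1 + 0.081599)^3 − 1 ≈ 0.26532.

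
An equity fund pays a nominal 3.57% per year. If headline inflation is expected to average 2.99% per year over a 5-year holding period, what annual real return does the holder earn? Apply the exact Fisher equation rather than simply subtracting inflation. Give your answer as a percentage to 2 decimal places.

0.56%

With constant rates the annual real return is the same each year: (1+3.57%)/(1+2.99%) − 1 = 0.00563.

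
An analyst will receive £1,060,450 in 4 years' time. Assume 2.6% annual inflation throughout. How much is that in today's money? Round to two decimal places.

£956,975.35

Price-level factor over 4 years: (1 + 2.6%)^4 ≈ 1.1081267610.
Purchasing power today: £1,060,450 divided by that factor.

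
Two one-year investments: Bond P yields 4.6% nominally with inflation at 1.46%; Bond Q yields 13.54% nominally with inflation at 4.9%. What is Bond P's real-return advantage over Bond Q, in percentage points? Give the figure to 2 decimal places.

-5.14

Bond P real return: 1.046/1.0146 − 1 = 3.095%.
Bond Q real return: 1.1354/1.049 − 1 = 8.236%.
Difference: 3.095 − 8.236 = -5.141 pp.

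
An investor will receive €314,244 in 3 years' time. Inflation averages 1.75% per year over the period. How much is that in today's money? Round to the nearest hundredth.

Price-level factor over 3 years: (1 + 1.75%)^3 ≈ 1.0534241094.
Purchasing power today: €314,244 divided by that factor.

€298,307.20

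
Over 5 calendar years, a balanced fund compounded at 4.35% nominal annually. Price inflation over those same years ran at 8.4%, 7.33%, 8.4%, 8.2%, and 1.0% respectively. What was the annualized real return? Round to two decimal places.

Cumulative inflation factor: 1.084 × 1.0733 × 1.084 × 1.082 × 1.010 ≈ 1.37825.
Nominal growth factor: 1.23726. Real growth factor = 1.23726 / 1.37825 ≈ 0.89771.
Annualized: 0.89771^(1/5) − 1 ≈ -0.02135.

-2.14%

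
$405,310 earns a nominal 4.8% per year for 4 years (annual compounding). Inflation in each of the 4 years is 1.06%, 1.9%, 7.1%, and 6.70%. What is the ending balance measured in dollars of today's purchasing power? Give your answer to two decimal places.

$415,456.04

Nominal value at maturity: $405,310 × (1 + 4.8%)^4 ≈ $488,913.97.
Price-level factor over 4 years: 1.0106 × 1.019 × 1.071 × 1.0670 ≈ 1.1768127585.
The maturity value deflated by that factor is the answer in today's purchasing power.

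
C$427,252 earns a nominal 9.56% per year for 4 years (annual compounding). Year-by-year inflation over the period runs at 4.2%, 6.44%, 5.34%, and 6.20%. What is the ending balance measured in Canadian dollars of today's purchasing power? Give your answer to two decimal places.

C$496,137.19

Nominal value at maturity: C$427,252 × (1 + 9.56%)^4 ≈ C$615,590.91.
Price-level factor over 4 years: 1.042 × 1.0644 × 1.0534 × 1.0620 ≈ 1.2407675181.
Dividing the nominal maturity value by the price-level factor gives the value in today's money.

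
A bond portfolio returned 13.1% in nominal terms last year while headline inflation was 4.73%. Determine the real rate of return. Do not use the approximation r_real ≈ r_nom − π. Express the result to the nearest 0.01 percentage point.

7.99%

Real return via the Fisher equation: (1 + 13.1%)/(1 + 4.73%) − 1 = 1.131/1.0473 − 1 ≈ 0.07992.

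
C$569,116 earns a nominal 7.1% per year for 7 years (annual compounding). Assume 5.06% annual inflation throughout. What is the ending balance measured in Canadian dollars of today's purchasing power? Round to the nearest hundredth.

C$651,126.42

Nominal value at maturity: C$569,116 × (1 + 7.1%)^7 ≈ C$919,871.35.
Price-level factor over 7 years: (1 + 5.06%)^7 ≈ 1.4127384822.
The maturity value deflated by that factor is the answer in today's purchasing power.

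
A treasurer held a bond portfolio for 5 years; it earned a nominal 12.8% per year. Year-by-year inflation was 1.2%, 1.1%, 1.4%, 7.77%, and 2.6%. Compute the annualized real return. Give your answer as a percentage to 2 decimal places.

9.75%

Cumulative inflation factor: 1.012 × 1.011 × 1.014 × 1.0777 × 1.026 ≈ 1.14714.
Nominal growth factor: 1.82619. Real growth factor = 1.82619 / 1.14714 ≈ 1.59195.
Annualized: 1.59195^(1/5) − 1 ≈ 0.09745.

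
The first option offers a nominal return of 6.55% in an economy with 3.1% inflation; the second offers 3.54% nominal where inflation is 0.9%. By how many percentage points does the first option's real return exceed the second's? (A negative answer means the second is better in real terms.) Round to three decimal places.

The first option real return: 1.0655/1.031 − 1 = 3.3463%.
The second real return: 1.0354/1.009 − 1 = 2.6165%.
Difference: 3.3463 − 2.6165 = 0.7298 pp.

0.730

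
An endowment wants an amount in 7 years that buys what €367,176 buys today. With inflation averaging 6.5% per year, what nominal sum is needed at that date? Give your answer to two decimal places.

Cumulative price-level factor: (1+6.5%)^7 ≈ 1.5539865458.
Multiplying €367,176 by the price-level factor gives the future nominal sum.

€570,586.56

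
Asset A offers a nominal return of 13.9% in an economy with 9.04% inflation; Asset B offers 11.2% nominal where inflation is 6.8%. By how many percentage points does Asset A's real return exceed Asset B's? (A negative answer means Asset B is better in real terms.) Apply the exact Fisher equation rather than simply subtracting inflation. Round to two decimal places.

Asset A real return: 1.139/1.0904 − 1 = 4.457%.
Asset B real return: 1.112/1.068 − 1 = 4.120%.
Difference: 4.457 − 4.120 = 0.337 pp.

0.34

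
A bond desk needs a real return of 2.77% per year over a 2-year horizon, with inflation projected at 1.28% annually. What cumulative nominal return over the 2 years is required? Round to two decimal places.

8.34%

Required annual nominal rate: (1+2.77%)(1+1.28%) − 1 = 4.085456%.
Cumulative over 2 years: (1 + 0.04085456)^2 − 1 ≈ 0.08338.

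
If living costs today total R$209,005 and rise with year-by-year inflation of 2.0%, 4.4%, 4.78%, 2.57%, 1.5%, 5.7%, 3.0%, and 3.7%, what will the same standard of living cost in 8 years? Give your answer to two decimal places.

Cumulative price-level factor: 1.020 × 1.044 × 1.0478 × 1.0257 × 1.015 × 1.057 × 1.030 × 1.037 ≈ 1.3114641724.
Multiplying R$209,005 by the price-level factor gives the future nominal sum.

R$274,102.57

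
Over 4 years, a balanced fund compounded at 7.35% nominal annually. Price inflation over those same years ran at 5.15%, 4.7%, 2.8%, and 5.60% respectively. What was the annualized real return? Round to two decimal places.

2.67%

Cumulative inflation factor: 1.0515 × 1.047 × 1.028 × 1.0560 ≈ 1.19512.
Nominal growth factor: 1.32803. Real growth factor = 1.32803 / 1.19512 ≈ 1.11121.
Annualized: 1.11121^(1/4) − 1 ≈ 0.02671.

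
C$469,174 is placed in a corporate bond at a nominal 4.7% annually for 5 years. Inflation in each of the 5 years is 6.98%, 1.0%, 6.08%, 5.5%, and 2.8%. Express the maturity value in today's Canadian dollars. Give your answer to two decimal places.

C$474,858.58

Nominal value at maturity: C$469,174 × (1 + 4.7%)^5 ≈ C$590,292.61.
Price-level factor over 5 years: 1.0698 × 1.010 × 1.0608 × 1.055 × 1.028 ≈ 1.2430913736.
Dividing the nominal maturity value by the price-level factor gives the value in today's money.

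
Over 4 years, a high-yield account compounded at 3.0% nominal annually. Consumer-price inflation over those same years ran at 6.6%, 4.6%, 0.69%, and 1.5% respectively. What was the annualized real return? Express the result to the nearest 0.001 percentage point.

-0.310%

Cumulative inflation factor: 1.066 × 1.046 × 1.0069 × 1.015 ≈ 1.13957.
Nominal growth factor: 1.12551. Real growth factor = 1.12551 / 1.13957 ≈ 0.98766.
Annualized: 0.98766^(1/4) − 1 ≈ -0.00310.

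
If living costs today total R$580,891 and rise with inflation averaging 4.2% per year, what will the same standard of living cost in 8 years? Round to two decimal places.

Cumulative price-level factor: (1+4.2%)^8 ≈ 1.3897662210.
Multiplying R$580,891 by the price-level factor gives the future nominal sum.

R$807,302.69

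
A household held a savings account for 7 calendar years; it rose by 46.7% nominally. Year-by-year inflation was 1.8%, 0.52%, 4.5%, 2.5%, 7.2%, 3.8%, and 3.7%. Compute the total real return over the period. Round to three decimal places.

Cumulative inflation factor: 1.018 × 1.0052 × 1.045 × 1.025 × 1.072 × 1.038 × 1.037 ≈ 1.26477.
Nominal growth factor: 1.46700. Real growth factor = 1.46700 / 1.26477 ≈ 1.15990.
Total real return ≈ 15.9895%.

15.990%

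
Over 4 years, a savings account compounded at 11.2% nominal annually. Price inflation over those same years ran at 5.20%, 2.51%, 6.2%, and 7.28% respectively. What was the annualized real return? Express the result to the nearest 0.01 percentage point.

5.62%

Cumulative inflation factor: 1.0520 × 1.0251 × 1.062 × 1.0728 ≈ 1.22864.
Nominal growth factor: 1.52904. Real growth factor = 1.52904 / 1.22864 ≈ 1.24450.
Annualized: 1.24450^(1/4) − 1 ≈ 0.05621.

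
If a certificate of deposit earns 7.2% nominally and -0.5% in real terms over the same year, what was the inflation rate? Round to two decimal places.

7.74%

From (1+r_nom) = (1+r_real)(1+π), we get 1+π = (1 + 7.2%)/(1 − 0.5%) = 1.072/0.995 ≈ 1.07739.
So π ≈ 7.7387%.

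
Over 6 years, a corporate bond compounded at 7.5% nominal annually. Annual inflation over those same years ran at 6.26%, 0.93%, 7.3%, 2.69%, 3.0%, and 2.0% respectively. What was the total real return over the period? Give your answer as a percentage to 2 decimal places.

Cumulative inflation factor: 1.0626 × 1.0093 × 1.073 × 1.0269 × 1.030 × 1.020 ≈ 1.24152.
Nominal growth factor: 1.54330. Real growth factor = 1.54330 / 1.24152 ≈ 1.24307.
Total real return ≈ 24.3070%.

24.31%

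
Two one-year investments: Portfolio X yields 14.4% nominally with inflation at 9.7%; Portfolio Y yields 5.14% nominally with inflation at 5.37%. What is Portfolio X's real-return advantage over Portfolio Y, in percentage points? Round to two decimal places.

Portfolio X real return: 1.144/1.097 − 1 = 4.284%.
Portfolio Y real return: 1.0514/1.0537 − 1 = -0.218%.
Difference: 4.284 − (-0.218) = 4.502 pp.

4.50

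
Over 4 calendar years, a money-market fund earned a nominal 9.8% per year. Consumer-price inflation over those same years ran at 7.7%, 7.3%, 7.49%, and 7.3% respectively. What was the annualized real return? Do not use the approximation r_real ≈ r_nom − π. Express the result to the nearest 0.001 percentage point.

2.190%

Cumulative inflation factor: 1.077 × 1.073 × 1.0749 × 1.073 ≈ 1.33286.
Nominal growth factor: 1.45348. Real growth factor = 1.45348 / 1.33286 ≈ 1.09050.
Annualized: 1.09050^(1/4) − 1 ≈ 0.02190.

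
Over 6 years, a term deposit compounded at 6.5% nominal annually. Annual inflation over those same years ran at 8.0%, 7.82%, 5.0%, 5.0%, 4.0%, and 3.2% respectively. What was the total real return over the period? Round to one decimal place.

Cumulative inflation factor: 1.080 × 1.0782 × 1.050 × 1.050 × 1.040 × 1.032 ≈ 1.37789.
Nominal growth factor: 1.45914. Real growth factor = 1.45914 / 1.37789 ≈ 1.05897.
Total real return ≈ 5.8968%.

5.9%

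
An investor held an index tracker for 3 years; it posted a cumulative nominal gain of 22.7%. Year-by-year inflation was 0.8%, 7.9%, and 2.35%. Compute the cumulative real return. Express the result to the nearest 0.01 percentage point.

Cumulative inflation factor: 1.008 × 1.079 × 1.0235 ≈ 1.11319.
Nominal growth factor: 1.22700. Real growth factor = 1.22700 / 1.11319 ≈ 1.10224.
Total real return ≈ 10.2236%.

10.22%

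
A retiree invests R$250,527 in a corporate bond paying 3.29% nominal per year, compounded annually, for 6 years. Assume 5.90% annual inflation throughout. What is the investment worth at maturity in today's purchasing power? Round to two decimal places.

Nominal value at maturity: R$250,527 × (1 + 3.29%)^6 ≈ R$304,231.52.
Price-level factor over 6 years: (1 + 5.90%)^6 ≈ 1.4105086721.
The maturity value deflated by that factor is the answer in today's purchasing power.

R$215,689.22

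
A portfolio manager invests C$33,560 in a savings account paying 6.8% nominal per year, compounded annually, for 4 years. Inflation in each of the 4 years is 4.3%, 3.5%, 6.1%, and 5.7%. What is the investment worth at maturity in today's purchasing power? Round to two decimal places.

Nominal value at maturity: C$33,560 × (1 + 6.8%)^4 ≈ C$43,662.34.
Price-level factor over 4 years: 1.043 × 1.035 × 1.061 × 1.057 ≈ 1.2106400289.
The maturity value deflated by that factor is the answer in today's purchasing power.

C$36,065.50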